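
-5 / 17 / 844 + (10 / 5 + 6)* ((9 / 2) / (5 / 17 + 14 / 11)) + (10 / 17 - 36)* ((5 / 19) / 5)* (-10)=3323893989 / 79875316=41.61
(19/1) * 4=76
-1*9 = -9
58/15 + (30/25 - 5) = 1/15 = 0.07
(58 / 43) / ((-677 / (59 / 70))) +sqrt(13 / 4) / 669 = -1711 / 1018885 +sqrt(13) / 1338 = 0.00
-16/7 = -2.29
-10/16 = -5/8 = -0.62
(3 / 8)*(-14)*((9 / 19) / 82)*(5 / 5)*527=-99603 / 6232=-15.98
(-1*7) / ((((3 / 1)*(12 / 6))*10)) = -7 / 60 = -0.12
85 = 85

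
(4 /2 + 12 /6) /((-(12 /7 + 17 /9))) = -252 /227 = -1.11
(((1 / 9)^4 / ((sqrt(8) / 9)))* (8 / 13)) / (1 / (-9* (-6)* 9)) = 4* sqrt(2) / 39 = 0.15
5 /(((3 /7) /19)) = 665 /3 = 221.67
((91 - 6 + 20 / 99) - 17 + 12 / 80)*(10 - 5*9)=-947359 / 396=-2392.32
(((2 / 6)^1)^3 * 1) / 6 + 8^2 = 10369 / 162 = 64.01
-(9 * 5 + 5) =-50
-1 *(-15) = 15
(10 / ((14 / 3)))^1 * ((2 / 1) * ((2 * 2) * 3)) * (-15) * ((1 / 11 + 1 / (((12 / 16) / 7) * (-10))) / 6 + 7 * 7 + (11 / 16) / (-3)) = -5777295 / 154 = -37514.90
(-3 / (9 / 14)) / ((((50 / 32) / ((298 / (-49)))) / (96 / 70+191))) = 64205888 / 18375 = 3494.20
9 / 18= 1 / 2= 0.50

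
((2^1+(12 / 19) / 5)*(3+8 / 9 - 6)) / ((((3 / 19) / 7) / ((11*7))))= -2068682 / 135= -15323.57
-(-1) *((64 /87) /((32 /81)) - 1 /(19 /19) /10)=511 /290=1.76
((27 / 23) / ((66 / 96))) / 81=0.02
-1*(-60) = 60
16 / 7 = 2.29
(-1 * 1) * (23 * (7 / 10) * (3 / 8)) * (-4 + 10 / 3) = 161 / 40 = 4.02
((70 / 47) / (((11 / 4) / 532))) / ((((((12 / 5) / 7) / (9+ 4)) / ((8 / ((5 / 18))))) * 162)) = 27110720 / 13959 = 1942.17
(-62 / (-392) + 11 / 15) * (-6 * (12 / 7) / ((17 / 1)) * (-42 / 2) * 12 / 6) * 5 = 94356 / 833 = 113.27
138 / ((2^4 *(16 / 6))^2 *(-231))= -207 / 630784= -0.00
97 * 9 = 873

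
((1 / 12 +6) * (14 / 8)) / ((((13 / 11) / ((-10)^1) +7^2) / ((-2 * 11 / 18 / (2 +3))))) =-61831 / 1161432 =-0.05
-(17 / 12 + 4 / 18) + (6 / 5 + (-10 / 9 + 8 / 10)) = -3 / 4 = -0.75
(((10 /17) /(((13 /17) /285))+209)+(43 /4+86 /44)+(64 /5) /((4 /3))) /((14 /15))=3865593 /8008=482.72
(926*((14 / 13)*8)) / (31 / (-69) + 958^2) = 7156128 / 823233905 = 0.01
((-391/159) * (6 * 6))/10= -2346/265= -8.85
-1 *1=-1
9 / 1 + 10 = 19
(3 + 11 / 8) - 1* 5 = -5 / 8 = -0.62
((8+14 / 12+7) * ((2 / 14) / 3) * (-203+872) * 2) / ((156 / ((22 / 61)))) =237941 / 99918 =2.38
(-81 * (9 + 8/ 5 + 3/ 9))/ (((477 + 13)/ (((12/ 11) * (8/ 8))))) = -26568/ 13475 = -1.97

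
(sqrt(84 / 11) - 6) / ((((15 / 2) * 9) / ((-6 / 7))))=0.04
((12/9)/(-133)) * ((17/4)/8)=-0.01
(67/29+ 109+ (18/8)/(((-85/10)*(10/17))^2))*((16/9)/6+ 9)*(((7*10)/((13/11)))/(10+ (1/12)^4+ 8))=2397619179648/703574365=3407.77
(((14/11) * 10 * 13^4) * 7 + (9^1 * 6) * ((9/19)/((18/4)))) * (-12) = -6381684096/209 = -30534373.67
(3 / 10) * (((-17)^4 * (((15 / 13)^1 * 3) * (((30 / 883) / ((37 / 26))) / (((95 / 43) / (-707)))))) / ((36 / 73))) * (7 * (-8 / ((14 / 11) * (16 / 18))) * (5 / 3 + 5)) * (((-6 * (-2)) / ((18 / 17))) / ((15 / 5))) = 1675148248.82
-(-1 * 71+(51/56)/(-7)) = 71.13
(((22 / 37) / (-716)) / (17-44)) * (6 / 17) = 11 / 1013319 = 0.00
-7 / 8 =-0.88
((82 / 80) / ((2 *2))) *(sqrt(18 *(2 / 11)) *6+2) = 41 / 80+369 *sqrt(11) / 440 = 3.29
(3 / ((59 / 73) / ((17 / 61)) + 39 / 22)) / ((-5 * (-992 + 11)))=27302 / 208588395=0.00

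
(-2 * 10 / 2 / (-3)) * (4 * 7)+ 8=304 / 3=101.33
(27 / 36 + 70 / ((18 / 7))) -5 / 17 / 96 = 136937 / 4896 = 27.97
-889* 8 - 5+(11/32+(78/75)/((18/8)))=-51236597/7200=-7116.19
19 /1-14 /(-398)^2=1504831 /79202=19.00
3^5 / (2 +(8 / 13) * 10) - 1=3053 / 106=28.80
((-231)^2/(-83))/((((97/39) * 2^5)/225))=-468242775/257632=-1817.49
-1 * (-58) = 58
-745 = -745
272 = 272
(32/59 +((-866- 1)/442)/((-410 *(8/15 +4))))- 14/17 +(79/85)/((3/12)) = 147016687/42767920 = 3.44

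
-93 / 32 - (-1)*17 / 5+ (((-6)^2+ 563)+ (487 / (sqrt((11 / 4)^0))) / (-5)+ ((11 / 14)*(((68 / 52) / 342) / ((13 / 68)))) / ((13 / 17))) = 42254870579 / 84153888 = 502.11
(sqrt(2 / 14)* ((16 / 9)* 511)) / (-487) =-1168* sqrt(7) / 4383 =-0.71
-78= -78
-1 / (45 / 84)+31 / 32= -431 / 480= -0.90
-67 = -67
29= 29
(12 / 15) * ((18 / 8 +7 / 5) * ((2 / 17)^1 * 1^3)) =146 / 425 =0.34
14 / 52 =7 / 26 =0.27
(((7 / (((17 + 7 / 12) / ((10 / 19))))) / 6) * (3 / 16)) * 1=105 / 16036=0.01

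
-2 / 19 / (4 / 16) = -8 / 19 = -0.42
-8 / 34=-4 / 17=-0.24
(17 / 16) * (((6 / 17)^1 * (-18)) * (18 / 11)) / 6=-81 / 44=-1.84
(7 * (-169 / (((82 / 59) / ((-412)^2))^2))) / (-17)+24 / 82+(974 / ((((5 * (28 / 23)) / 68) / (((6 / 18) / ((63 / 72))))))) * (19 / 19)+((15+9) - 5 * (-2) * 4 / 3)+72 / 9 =7267478018072190148 / 7001365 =1038008733735.81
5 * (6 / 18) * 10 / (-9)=-50 / 27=-1.85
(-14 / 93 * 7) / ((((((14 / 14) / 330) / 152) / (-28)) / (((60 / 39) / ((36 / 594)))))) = 15140294400 / 403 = 37568968.73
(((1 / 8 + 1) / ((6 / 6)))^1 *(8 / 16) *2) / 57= 3 / 152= 0.02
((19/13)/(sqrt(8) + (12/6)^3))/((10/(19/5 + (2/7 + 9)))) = 4351/15925 - 4351*sqrt(2)/63700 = 0.18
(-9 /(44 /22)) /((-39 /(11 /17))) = 33 /442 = 0.07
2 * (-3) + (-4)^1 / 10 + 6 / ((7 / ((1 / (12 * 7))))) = -3131 / 490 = -6.39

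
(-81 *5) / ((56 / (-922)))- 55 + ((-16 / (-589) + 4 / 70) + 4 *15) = 550265477 / 82460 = 6673.12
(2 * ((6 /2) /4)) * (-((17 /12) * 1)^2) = -289 /96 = -3.01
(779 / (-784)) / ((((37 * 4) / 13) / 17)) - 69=-8178367 / 116032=-70.48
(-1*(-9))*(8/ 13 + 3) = 423/ 13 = 32.54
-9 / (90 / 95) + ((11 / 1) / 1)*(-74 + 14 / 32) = -13099 / 16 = -818.69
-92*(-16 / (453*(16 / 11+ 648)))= 2024 / 404529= 0.01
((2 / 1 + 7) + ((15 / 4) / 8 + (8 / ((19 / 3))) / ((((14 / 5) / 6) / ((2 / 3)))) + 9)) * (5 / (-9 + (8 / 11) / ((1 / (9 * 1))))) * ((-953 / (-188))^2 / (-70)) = 95776996513 / 6317810688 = 15.16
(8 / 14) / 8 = 0.07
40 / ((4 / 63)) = 630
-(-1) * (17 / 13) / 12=17 / 156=0.11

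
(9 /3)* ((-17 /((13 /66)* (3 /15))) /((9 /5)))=-9350 /13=-719.23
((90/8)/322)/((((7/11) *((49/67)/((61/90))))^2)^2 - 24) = -61274609265632382015/41701682462539803725504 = -0.00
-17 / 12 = -1.42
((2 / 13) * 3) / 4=3 / 26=0.12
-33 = -33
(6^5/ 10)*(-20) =-15552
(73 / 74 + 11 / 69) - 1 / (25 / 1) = 141169 / 127650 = 1.11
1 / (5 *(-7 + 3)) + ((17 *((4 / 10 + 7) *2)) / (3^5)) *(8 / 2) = 3977 / 972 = 4.09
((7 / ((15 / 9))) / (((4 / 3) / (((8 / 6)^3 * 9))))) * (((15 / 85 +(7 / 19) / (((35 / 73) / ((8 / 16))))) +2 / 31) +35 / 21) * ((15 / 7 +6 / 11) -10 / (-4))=129429164 / 161975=799.07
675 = 675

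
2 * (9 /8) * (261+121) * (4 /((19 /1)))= 180.95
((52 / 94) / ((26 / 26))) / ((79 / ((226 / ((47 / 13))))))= 76388 / 174511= 0.44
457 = 457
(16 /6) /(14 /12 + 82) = 16 /499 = 0.03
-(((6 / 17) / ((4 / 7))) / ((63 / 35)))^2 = -1225 / 10404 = -0.12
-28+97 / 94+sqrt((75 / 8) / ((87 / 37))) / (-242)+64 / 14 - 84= -70009 / 658 - 5 * sqrt(2146) / 28072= -106.40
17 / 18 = 0.94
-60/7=-8.57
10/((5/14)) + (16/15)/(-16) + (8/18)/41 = 27.94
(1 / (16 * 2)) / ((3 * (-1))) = -1 / 96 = -0.01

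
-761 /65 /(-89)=761 /5785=0.13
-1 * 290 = -290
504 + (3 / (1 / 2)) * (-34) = 300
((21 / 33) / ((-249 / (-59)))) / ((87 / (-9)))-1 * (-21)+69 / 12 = 2831387 / 105908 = 26.73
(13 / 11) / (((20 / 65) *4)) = 169 / 176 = 0.96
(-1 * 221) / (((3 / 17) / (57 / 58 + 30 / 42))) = -2588573 / 1218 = -2125.27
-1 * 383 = -383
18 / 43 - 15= -627 / 43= -14.58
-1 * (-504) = 504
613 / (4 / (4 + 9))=7969 / 4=1992.25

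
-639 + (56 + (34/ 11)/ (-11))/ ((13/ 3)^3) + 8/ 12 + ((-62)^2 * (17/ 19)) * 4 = 198800892005/ 15152709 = 13119.83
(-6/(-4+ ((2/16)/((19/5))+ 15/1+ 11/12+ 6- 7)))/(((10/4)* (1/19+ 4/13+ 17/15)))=-2027376/13815631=-0.15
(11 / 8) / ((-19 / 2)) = -11 / 76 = -0.14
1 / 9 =0.11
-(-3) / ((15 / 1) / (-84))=-16.80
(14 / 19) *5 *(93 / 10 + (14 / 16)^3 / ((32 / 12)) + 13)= 3232943 / 38912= 83.08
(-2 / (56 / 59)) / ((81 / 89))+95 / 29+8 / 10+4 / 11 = 7684363 / 3617460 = 2.12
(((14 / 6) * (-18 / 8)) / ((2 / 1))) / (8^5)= -21 / 262144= -0.00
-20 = -20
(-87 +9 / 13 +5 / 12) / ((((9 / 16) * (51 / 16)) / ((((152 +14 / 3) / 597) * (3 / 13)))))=-403041920 / 138929661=-2.90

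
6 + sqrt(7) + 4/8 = sqrt(7) + 13/2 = 9.15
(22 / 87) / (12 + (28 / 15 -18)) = -55 / 899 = -0.06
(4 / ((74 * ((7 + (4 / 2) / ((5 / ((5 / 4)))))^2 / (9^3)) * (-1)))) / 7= -648 / 6475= -0.10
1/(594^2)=1/352836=0.00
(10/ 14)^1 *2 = 10/ 7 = 1.43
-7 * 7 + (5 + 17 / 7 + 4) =-263 / 7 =-37.57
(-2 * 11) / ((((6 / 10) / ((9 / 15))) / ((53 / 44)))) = -26.50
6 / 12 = 1 / 2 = 0.50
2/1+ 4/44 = 23/11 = 2.09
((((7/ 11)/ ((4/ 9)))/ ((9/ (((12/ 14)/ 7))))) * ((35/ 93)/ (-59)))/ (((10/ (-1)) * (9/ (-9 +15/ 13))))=-17/ 1569282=-0.00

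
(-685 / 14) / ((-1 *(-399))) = -685 / 5586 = -0.12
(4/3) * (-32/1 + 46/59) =-2456/59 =-41.63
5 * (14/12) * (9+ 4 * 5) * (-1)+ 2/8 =-2027/12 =-168.92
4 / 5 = 0.80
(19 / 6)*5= 95 / 6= 15.83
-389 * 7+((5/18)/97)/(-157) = -746434211/274122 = -2723.00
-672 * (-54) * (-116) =-4209408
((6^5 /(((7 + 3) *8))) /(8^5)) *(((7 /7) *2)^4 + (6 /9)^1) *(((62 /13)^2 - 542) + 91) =-29311875 /1384448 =-21.17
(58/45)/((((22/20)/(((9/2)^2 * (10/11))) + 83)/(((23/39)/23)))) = 435/1093274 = 0.00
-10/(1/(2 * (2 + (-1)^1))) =-20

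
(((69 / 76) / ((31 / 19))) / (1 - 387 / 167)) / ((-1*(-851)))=-0.00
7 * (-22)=-154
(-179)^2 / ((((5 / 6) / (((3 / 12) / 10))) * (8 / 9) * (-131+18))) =-9.57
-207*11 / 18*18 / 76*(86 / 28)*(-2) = 97911 / 532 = 184.04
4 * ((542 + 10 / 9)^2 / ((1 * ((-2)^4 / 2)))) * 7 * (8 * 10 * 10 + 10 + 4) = 68069857856 / 81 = 840368615.51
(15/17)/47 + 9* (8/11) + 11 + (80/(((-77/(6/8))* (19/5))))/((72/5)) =123088981/7013622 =17.55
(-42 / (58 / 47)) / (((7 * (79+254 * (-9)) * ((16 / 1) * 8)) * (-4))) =-141 / 32769536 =-0.00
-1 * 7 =-7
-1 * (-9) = 9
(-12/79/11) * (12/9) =-16/869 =-0.02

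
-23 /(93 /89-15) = 89 /54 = 1.65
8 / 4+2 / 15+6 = 122 / 15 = 8.13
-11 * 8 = -88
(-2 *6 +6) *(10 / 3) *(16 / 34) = -160 / 17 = -9.41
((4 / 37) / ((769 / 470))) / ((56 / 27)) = 6345 / 199171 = 0.03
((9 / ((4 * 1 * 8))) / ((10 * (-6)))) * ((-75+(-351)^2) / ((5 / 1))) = -184689 / 1600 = -115.43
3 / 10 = 0.30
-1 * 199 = -199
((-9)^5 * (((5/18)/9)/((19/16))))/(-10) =2916/19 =153.47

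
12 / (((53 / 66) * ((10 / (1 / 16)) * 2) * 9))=11 / 2120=0.01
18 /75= 6 /25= 0.24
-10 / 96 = -5 / 48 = -0.10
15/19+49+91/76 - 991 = -71441/76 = -940.01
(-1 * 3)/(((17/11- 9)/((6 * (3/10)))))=297/410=0.72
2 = 2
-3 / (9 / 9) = -3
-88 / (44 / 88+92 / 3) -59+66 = 71 / 17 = 4.18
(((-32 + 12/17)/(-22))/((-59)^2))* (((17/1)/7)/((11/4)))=152/421201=0.00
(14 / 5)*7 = 98 / 5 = 19.60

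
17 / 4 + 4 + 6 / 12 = 35 / 4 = 8.75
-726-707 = -1433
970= 970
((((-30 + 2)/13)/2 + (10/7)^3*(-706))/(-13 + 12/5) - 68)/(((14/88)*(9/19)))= 24949395064/14888601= 1675.74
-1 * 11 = -11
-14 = -14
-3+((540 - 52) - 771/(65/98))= -44033/65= -677.43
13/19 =0.68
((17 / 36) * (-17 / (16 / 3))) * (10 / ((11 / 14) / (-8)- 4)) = 595 / 162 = 3.67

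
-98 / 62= -49 / 31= -1.58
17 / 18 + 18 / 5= 409 / 90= 4.54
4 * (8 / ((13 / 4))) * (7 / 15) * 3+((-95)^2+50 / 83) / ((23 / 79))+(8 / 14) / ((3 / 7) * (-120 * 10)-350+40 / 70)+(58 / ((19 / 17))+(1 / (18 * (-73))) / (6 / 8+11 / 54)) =1664813862875677947 / 53588440420255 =31066.66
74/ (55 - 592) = -0.14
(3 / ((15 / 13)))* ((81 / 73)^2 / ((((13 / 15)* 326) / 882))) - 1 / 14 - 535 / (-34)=2652064885 / 103366613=25.66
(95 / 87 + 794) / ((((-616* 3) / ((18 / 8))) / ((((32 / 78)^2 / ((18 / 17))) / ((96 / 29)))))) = -90457 / 1945944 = -0.05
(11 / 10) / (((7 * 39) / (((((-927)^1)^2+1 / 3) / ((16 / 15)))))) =1012781 / 312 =3246.09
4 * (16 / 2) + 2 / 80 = 1281 / 40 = 32.02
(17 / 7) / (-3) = -0.81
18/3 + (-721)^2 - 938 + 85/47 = 24388808/47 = 518910.81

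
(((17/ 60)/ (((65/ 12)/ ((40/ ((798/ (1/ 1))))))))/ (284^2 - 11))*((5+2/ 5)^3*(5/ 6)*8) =0.00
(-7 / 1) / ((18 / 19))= -133 / 18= -7.39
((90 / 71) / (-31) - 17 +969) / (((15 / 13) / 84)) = 762675368 / 11005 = 69302.62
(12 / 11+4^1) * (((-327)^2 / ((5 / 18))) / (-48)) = -2245509 / 55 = -40827.44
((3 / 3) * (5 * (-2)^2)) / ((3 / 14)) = 280 / 3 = 93.33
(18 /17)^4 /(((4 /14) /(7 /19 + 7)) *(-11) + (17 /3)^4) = 4166497440 /3416707219081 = 0.00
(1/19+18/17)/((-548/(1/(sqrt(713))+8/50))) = -359/1106275 - 359 *sqrt(713)/126203852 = -0.00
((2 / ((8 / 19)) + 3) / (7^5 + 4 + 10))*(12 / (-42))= -31 / 235494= -0.00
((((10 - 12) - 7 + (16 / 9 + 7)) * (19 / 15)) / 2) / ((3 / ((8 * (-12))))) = 4.50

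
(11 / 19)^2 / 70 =121 / 25270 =0.00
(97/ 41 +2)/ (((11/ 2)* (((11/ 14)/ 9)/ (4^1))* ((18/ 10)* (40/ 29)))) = 72674/ 4961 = 14.65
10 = 10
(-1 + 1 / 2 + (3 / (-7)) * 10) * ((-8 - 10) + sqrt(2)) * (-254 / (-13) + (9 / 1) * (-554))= -38932092 / 91 + 2162894 * sqrt(2) / 91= -394212.07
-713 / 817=-0.87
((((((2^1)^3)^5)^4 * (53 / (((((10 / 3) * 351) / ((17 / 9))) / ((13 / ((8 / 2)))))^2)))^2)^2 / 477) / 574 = 54684978736922161956529293895368818834031267834771222406399080949508024226021376 / 1869668417111056758984375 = 29248490393510198235455580000000000000000000000000000000.00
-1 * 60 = -60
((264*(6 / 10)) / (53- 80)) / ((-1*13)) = 88 / 195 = 0.45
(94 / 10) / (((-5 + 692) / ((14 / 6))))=329 / 10305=0.03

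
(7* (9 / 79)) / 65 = 63 / 5135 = 0.01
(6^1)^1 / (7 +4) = 6 / 11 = 0.55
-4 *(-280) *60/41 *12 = 806400/41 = 19668.29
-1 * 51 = -51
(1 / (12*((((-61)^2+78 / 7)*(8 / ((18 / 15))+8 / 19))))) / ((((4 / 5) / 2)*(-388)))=-7 / 344854400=-0.00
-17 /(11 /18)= -306 /11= -27.82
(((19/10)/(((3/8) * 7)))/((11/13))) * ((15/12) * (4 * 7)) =988/33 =29.94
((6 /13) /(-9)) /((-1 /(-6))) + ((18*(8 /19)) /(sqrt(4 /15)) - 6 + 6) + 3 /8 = 7 /104 + 72*sqrt(15) /19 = 14.74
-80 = -80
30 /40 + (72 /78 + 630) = 631.67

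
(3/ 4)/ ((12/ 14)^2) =49/ 48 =1.02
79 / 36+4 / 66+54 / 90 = 5653 / 1980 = 2.86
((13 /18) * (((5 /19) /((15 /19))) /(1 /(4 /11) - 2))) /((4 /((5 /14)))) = 65 /2268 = 0.03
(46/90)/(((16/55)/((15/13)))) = 1265/624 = 2.03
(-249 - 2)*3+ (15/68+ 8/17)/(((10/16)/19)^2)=-48553/425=-114.24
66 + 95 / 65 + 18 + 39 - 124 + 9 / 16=213 / 208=1.02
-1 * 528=-528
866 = 866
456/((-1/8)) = -3648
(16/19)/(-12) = -4/57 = -0.07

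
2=2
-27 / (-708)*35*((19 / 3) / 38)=105 / 472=0.22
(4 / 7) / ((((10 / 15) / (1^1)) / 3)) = 18 / 7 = 2.57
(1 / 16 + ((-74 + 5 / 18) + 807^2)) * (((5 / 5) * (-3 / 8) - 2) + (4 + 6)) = 5719924189 / 1152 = 4965211.97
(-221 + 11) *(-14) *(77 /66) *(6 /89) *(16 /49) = 6720 /89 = 75.51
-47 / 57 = -0.82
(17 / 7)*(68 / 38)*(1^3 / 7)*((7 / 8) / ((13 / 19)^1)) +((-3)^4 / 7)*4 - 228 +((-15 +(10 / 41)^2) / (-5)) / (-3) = -333935137 / 1835652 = -181.92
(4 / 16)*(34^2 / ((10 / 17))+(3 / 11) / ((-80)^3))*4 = 11068006397 / 5632000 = 1965.20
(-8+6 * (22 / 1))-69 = 55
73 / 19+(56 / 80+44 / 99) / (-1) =4613 / 1710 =2.70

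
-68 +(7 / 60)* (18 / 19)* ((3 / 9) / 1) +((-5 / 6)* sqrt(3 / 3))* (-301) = 52118 / 285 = 182.87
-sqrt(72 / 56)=-3*sqrt(7) / 7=-1.13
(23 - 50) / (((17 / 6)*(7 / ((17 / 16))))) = -81 / 56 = -1.45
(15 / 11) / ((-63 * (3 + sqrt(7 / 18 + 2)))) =-90 / 9163 + 5 * sqrt(86) / 9163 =-0.00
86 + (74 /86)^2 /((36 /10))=86.21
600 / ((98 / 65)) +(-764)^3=-445943346.04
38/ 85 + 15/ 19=1997/ 1615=1.24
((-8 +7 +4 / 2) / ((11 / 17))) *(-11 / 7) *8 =-136 / 7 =-19.43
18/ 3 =6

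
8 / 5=1.60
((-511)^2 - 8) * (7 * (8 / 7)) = 2088904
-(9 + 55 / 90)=-173 / 18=-9.61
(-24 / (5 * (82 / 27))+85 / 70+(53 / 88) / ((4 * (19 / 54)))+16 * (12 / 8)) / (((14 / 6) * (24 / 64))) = 115463573 / 4198810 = 27.50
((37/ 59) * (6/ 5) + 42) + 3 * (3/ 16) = 43.32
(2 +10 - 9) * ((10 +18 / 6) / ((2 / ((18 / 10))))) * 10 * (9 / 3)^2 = 3159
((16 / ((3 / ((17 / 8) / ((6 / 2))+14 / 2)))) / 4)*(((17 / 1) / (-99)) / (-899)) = 3145 / 1602018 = 0.00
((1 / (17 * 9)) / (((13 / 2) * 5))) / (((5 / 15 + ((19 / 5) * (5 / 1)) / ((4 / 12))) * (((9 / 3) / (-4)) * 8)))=-1 / 1710540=-0.00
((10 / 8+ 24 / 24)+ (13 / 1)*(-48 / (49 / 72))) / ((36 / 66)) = -657327 / 392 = -1676.85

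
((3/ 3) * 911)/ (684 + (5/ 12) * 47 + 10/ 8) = 5466/ 4229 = 1.29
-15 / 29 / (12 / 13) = -65 / 116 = -0.56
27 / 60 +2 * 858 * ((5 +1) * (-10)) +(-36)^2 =-2033271 / 20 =-101663.55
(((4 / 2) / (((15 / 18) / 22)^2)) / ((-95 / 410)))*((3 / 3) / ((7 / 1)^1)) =-2857536 / 3325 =-859.41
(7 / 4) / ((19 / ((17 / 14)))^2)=289 / 40432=0.01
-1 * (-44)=44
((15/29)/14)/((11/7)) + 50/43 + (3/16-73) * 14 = -111731955/109736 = -1018.19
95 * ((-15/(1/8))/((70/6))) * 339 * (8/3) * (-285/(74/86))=75777076800/259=292575586.10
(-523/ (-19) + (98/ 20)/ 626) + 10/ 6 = 10419433/ 356820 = 29.20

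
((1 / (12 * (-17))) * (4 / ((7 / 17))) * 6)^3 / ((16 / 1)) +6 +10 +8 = 24.00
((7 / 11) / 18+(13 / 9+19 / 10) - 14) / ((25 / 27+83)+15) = -15771 / 146905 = -0.11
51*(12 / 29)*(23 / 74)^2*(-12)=-971244 / 39701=-24.46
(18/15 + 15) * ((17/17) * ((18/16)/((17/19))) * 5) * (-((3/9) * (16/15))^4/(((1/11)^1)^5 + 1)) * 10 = -12533633024/770029875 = -16.28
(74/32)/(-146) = -37/2336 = -0.02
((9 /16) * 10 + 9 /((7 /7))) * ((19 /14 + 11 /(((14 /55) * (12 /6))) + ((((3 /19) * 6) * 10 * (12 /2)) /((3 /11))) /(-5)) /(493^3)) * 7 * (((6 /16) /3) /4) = -1165203 /2331279342592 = -0.00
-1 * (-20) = 20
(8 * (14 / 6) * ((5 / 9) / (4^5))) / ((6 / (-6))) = -35 / 3456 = -0.01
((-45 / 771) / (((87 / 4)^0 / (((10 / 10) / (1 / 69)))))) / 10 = -207 / 514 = -0.40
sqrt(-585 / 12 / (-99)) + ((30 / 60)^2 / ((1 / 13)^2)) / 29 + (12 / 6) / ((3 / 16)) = sqrt(2145) / 66 + 4219 / 348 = 12.83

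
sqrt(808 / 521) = 2 * sqrt(105242) / 521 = 1.25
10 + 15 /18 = 65 /6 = 10.83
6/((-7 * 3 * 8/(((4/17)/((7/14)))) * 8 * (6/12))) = -1/238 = -0.00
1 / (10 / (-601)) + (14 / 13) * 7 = -6833 / 130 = -52.56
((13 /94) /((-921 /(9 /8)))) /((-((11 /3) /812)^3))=35235178524 /19204999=1834.69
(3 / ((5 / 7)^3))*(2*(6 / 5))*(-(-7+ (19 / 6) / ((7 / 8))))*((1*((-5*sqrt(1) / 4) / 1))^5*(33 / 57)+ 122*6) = 148282811229 / 3040000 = 48777.24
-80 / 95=-16 / 19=-0.84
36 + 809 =845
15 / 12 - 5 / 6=5 / 12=0.42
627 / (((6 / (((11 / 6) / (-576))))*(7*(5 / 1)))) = -2299 / 241920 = -0.01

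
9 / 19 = 0.47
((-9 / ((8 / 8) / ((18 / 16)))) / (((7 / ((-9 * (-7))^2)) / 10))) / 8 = -229635 / 32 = -7176.09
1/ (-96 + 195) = 1/ 99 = 0.01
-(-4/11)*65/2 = 130/11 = 11.82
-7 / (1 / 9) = -63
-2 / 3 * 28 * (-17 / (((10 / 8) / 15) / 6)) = 22848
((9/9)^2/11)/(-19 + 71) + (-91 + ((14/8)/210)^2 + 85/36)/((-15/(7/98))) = 183281057/432432000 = 0.42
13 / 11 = 1.18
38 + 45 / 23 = 919 / 23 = 39.96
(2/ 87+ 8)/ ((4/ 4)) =8.02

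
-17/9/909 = -17/8181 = -0.00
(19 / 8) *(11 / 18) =209 / 144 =1.45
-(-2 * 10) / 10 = 2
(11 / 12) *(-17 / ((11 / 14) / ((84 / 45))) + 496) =18794 / 45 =417.64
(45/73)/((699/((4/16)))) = 15/68036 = 0.00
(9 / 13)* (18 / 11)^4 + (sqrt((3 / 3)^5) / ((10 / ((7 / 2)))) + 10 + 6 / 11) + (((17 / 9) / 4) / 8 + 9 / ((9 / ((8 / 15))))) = 4509063961 / 274079520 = 16.45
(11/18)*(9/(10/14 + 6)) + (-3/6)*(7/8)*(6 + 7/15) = -22673/11280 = -2.01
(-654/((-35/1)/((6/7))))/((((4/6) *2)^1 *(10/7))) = 8.41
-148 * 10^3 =-148000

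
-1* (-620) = 620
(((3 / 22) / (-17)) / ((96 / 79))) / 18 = -79 / 215424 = -0.00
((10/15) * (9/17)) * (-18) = -108/17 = -6.35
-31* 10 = -310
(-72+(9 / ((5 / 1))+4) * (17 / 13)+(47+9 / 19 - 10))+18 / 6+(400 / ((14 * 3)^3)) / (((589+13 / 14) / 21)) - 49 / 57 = -15937012771 / 642591495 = -24.80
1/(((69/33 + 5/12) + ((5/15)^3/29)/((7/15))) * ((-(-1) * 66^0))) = 80388/201799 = 0.40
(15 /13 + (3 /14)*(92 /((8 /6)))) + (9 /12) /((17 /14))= 25614 /1547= 16.56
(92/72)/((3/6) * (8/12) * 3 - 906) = -23/16290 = -0.00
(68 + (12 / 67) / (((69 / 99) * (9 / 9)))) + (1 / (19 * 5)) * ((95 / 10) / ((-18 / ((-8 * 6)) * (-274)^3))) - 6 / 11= 88540272092069 / 1307610141090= 67.71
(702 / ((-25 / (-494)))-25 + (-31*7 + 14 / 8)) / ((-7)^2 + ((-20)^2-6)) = 1363127 / 44300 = 30.77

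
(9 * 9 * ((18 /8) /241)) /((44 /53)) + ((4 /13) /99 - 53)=-258485663 /4962672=-52.09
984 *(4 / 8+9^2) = 80196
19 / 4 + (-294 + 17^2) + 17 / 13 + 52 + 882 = 48623 / 52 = 935.06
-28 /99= -0.28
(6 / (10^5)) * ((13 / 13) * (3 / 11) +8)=273 / 550000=0.00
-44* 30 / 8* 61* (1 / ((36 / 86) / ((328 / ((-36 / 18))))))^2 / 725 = -8342325596 / 3915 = -2130862.22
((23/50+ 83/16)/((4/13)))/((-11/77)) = -205569/1600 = -128.48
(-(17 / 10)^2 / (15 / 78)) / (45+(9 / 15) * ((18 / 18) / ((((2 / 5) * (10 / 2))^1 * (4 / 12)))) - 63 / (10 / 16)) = 3757 / 13725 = 0.27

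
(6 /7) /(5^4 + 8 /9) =54 /39431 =0.00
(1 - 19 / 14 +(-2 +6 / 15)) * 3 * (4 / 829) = -822 / 29015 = -0.03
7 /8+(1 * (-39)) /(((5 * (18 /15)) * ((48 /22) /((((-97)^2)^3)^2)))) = -99219457622347634042190821 /48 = -2067072033798909042545642.00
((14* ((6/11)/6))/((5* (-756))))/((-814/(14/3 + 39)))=131/7252740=0.00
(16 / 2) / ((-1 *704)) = -1 / 88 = -0.01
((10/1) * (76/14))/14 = 190/49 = 3.88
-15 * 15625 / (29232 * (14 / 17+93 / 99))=-14609375 / 3212272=-4.55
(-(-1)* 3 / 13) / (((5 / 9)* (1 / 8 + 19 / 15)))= 648 / 2171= 0.30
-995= -995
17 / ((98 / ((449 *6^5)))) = 29677104 / 49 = 605655.18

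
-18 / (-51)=6 / 17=0.35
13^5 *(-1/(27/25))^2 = 232058125/729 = 318323.90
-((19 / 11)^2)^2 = -130321 / 14641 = -8.90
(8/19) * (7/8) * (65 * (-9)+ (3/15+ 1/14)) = -215.43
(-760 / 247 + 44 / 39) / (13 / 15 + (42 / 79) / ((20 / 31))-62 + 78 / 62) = 1861240 / 56400409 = 0.03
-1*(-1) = 1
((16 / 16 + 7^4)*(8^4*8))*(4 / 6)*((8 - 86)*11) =-45021396992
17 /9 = 1.89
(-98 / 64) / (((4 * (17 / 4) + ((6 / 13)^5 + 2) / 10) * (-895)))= 18193357 / 182924172608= 0.00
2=2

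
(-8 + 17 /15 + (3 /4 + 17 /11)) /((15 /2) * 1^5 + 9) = -3017 /10890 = -0.28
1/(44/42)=21/22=0.95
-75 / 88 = -0.85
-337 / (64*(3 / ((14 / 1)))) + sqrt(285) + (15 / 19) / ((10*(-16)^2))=-717127 / 29184 + sqrt(285)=-7.69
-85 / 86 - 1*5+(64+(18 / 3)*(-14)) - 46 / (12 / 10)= -16595 / 258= -64.32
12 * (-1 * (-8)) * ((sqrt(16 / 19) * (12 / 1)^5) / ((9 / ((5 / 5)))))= 10616832 * sqrt(19) / 19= 2435668.30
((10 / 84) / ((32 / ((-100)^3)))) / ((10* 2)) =-186.01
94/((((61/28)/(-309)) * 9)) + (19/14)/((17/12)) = -32239562/21777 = -1480.44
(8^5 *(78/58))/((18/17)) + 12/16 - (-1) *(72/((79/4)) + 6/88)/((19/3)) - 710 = 40910.46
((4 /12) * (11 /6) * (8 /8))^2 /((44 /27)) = 11 /48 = 0.23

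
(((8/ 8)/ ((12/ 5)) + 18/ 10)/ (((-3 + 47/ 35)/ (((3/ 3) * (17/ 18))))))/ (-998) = 15827/ 12502944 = 0.00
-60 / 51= -20 / 17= -1.18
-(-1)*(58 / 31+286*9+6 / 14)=559057 / 217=2576.30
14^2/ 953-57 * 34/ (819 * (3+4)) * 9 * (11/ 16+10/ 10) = -23934523/ 4856488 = -4.93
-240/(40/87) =-522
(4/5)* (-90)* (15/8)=-135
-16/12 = -4/3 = -1.33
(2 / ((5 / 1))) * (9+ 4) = 5.20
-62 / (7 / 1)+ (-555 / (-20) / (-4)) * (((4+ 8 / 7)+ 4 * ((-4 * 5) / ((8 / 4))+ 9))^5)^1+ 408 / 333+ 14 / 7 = -35740184 / 1865577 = -19.16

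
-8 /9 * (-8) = 64 /9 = 7.11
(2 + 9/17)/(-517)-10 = -87933/8789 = -10.00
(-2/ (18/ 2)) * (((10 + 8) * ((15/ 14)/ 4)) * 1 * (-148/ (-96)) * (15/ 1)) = -2775/ 112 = -24.78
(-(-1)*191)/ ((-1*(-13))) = 191/ 13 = 14.69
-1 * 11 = -11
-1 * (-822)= 822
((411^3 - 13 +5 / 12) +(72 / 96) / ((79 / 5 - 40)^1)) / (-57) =-25201826174 / 20691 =-1218009.09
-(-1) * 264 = 264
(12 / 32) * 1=3 / 8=0.38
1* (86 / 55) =86 / 55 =1.56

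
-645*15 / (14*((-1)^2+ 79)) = -1935 / 224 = -8.64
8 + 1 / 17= 137 / 17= 8.06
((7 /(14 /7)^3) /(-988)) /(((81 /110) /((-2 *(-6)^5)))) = -4620 /247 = -18.70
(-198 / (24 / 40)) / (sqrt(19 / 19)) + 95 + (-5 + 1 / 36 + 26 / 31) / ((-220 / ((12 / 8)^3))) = -51272561 / 218240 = -234.94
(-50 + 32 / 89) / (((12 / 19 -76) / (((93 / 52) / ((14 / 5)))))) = 19516515 / 46391072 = 0.42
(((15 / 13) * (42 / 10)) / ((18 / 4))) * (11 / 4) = 77 / 26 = 2.96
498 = 498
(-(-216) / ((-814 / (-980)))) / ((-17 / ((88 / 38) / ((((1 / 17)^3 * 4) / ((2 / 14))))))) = -4369680 / 703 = -6215.76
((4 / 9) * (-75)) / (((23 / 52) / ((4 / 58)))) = -10400 / 2001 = -5.20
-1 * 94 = -94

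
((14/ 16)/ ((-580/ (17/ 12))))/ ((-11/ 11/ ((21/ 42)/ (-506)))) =-119/ 56348160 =-0.00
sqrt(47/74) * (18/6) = 3 * sqrt(3478)/74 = 2.39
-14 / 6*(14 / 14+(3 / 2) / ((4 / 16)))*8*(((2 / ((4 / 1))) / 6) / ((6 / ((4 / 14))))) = -14 / 27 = -0.52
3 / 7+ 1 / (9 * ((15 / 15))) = 34 / 63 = 0.54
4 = 4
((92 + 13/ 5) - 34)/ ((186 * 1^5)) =101/ 310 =0.33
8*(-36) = -288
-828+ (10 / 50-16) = -4219 / 5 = -843.80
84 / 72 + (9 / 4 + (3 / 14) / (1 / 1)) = 305 / 84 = 3.63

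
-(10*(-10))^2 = -10000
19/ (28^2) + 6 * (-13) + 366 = 225811/ 784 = 288.02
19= 19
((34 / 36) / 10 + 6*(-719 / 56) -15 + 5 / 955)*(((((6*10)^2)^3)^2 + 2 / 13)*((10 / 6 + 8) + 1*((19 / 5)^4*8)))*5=-492405795332435725498402801246082627 / 293304375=-1678821856416003769116648000.00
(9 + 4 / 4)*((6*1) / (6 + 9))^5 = 64 / 625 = 0.10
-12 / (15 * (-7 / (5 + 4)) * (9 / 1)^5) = 4 / 229635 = 0.00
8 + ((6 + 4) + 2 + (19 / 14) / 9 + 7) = 3421 / 126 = 27.15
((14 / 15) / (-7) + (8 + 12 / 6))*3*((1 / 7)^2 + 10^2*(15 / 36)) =906944 / 735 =1233.94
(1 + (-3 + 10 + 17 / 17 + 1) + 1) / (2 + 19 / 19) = 11 / 3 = 3.67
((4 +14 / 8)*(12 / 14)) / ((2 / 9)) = 22.18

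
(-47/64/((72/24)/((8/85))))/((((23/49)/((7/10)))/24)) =-16121/19550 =-0.82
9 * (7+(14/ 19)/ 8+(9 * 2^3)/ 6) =13059/ 76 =171.83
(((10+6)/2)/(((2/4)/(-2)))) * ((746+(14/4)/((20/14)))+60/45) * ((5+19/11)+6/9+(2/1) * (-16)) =292235552/495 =590374.85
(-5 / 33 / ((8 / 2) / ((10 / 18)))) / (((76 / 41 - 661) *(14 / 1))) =41 / 17979192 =0.00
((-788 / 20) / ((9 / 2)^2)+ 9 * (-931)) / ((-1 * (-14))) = -3394283 / 5670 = -598.64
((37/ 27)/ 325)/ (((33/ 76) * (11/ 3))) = 2812/ 1061775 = 0.00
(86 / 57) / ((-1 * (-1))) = 86 / 57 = 1.51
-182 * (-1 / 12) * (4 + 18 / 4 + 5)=204.75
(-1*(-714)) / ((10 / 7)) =2499 / 5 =499.80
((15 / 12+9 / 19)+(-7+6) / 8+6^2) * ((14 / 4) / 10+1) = 50.76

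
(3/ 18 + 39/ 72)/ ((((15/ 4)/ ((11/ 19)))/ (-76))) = -374/ 45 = -8.31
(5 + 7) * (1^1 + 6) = 84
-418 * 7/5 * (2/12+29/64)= -174097/480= -362.70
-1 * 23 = -23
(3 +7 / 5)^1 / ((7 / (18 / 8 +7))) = 407 / 70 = 5.81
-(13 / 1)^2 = -169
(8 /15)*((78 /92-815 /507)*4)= -283472 /174915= -1.62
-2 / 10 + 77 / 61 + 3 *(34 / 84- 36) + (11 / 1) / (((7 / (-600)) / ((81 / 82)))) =-181561999 / 175070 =-1037.08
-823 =-823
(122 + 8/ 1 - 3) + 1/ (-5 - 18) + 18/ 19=55894/ 437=127.90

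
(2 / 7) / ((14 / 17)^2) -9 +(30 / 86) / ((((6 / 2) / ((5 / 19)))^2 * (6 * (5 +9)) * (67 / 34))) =-8.58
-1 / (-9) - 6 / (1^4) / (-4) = 29 / 18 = 1.61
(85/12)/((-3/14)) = -33.06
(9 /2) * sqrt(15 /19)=9 * sqrt(285) /38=4.00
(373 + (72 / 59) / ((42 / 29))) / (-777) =-154397 / 320901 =-0.48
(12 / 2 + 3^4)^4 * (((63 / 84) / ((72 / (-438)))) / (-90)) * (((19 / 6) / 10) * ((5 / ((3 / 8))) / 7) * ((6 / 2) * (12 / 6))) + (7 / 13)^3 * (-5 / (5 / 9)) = 6465761877117 / 615160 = 10510699.46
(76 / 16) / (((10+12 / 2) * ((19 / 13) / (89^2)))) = 102973 / 64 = 1608.95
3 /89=0.03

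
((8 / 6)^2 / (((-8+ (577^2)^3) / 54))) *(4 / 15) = 128 / 184512113393005405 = 0.00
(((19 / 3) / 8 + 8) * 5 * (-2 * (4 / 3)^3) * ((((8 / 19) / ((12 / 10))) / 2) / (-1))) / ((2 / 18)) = 168800 / 513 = 329.04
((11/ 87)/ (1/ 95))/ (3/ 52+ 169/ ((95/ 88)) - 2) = 0.08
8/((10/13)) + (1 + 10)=107/5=21.40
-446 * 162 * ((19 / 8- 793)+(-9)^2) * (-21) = -1076708335.50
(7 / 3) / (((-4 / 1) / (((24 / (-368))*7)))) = 49 / 184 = 0.27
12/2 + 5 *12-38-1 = 27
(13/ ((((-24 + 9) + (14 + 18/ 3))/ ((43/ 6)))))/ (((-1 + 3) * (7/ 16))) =2236/ 105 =21.30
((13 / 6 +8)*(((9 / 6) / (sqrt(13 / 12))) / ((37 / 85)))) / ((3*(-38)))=-5185*sqrt(39) / 109668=-0.30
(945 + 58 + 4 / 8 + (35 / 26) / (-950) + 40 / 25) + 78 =5350507 / 4940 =1083.10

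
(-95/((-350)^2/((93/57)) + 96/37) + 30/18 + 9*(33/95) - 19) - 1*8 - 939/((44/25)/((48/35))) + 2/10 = -1424421629482669/1889913845820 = -753.70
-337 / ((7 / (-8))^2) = -21568 / 49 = -440.16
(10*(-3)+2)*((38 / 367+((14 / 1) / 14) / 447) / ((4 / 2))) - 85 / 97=-37509539 / 15912753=-2.36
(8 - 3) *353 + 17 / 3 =5312 / 3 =1770.67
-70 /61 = -1.15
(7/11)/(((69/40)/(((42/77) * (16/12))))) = 2240/8349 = 0.27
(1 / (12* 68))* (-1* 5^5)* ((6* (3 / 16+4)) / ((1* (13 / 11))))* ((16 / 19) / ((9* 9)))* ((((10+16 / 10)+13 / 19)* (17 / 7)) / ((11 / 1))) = -16289375 / 7095816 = -2.30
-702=-702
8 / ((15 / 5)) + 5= 23 / 3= 7.67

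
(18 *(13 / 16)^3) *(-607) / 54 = -1333579 / 12288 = -108.53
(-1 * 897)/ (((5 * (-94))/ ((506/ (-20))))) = -48.29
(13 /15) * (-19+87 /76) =-17641 /1140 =-15.47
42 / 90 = 7 / 15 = 0.47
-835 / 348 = -2.40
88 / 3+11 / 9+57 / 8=37.68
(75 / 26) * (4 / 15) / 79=0.01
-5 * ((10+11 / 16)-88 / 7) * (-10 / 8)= -5275 / 448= -11.77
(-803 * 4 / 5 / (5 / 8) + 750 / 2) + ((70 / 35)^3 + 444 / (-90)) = -48733 / 75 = -649.77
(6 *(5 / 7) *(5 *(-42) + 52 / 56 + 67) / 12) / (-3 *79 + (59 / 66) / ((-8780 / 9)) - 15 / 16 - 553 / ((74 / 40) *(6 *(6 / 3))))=106614179100 / 552295452191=0.19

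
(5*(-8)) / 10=-4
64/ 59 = 1.08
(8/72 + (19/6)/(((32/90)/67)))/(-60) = -171887/17280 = -9.95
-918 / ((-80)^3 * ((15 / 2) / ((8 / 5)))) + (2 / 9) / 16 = 51377 / 3600000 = 0.01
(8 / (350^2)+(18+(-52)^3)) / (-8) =1076392187 / 61250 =17573.75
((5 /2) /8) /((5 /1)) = 1 /16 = 0.06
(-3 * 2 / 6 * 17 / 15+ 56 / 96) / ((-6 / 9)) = 33 / 40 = 0.82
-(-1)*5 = 5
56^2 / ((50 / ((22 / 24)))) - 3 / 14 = 60143 / 1050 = 57.28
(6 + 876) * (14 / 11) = 12348 / 11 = 1122.55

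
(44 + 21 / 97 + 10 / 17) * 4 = 179.22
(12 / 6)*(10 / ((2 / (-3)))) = -30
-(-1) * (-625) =-625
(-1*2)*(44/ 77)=-8/ 7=-1.14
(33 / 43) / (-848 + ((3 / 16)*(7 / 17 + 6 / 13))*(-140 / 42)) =-58344 / 64509847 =-0.00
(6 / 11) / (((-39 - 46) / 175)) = -210 / 187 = -1.12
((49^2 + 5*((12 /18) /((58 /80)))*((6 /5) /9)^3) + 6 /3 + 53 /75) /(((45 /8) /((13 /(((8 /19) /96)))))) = 1115715313856 /880875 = 1266598.91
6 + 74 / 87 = 596 / 87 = 6.85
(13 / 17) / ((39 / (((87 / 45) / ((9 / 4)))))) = 116 / 6885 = 0.02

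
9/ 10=0.90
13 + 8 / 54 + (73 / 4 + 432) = 50047 / 108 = 463.40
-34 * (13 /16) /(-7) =3.95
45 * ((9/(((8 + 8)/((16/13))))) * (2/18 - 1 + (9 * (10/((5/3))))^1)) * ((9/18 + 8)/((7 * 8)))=182835/728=251.15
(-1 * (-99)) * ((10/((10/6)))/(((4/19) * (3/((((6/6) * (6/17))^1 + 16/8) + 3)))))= 171171/34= 5034.44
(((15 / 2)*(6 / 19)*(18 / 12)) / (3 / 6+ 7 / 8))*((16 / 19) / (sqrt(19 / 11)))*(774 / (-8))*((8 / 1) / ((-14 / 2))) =6687360*sqrt(209) / 528143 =183.05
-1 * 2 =-2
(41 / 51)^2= 1681 / 2601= 0.65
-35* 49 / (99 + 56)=-343 / 31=-11.06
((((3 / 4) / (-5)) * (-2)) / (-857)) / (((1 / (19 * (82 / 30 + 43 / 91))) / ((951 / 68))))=-9883743 / 33144475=-0.30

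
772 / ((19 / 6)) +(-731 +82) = -7699 / 19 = -405.21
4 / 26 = 2 / 13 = 0.15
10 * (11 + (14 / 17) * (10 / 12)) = 5960 / 51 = 116.86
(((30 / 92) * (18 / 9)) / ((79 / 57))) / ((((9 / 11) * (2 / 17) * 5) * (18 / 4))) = 3553 / 16353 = 0.22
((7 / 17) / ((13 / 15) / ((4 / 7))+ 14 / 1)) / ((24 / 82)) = 205 / 2261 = 0.09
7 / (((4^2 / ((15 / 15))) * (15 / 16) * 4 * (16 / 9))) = 21 / 320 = 0.07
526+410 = 936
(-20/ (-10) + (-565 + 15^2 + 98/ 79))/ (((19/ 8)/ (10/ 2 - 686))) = 144938592/ 1501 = 96561.35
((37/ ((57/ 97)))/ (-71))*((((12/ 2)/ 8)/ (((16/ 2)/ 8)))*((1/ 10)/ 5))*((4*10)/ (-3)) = 3589/ 20235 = 0.18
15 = 15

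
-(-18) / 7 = 18 / 7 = 2.57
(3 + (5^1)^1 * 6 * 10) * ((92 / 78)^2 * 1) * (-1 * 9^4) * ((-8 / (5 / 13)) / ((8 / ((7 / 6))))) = 545296374 / 65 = 8389174.98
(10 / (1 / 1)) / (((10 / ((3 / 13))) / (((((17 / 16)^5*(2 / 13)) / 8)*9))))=0.05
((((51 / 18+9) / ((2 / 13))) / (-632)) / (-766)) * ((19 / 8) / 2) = 17537 / 92949504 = 0.00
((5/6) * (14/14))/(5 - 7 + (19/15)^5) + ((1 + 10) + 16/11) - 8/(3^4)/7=156457035643/11941971426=13.10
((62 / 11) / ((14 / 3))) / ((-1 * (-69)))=31 / 1771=0.02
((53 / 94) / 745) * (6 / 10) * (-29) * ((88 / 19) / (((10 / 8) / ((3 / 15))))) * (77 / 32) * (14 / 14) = -3905517 / 166321250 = -0.02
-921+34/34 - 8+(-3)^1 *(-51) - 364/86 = -779.23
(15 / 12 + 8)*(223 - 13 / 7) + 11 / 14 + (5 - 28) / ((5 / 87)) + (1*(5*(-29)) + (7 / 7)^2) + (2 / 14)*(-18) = 104971 / 70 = 1499.59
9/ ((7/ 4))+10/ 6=143/ 21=6.81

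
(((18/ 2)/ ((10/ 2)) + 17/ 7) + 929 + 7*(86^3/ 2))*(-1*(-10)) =155899046/ 7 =22271292.29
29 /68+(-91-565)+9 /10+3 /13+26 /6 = -8620451 /13260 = -650.11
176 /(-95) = -176 /95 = -1.85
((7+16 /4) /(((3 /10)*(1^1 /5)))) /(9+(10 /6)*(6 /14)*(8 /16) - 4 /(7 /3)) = 7700 /321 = 23.99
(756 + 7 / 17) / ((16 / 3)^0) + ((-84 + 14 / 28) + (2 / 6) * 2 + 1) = 68807 / 102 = 674.58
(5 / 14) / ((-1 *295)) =-1 / 826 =-0.00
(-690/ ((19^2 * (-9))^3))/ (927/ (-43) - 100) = -0.00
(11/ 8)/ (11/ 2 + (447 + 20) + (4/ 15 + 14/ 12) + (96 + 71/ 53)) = 8745/ 3633296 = 0.00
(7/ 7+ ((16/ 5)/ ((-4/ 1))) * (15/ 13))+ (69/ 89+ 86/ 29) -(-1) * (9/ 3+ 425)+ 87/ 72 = 433.03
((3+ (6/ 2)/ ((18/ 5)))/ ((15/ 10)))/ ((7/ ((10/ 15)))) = 46/ 189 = 0.24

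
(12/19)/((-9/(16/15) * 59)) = -64/50445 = -0.00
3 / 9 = 1 / 3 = 0.33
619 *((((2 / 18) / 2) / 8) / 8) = 619 / 1152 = 0.54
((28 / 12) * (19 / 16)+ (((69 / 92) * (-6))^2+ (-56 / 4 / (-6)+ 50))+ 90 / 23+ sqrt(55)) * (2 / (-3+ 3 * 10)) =2 * sqrt(55) / 27+ 87511 / 14904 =6.42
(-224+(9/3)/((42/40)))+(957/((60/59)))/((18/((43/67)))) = -31672639/168840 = -187.59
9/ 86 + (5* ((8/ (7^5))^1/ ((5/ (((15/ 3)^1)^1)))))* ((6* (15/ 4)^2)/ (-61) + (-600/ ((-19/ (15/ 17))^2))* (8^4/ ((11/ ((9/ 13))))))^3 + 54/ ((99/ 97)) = -3116308482298616781963567085892697935883/ 34861926349543348941451542197853632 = -89390.03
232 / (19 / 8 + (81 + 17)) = 2.31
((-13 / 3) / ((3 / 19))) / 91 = -19 / 63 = -0.30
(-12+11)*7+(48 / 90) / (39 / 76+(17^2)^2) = -666501067 / 95214525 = -7.00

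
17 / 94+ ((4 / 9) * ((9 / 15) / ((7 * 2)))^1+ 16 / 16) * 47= 474511 / 9870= 48.08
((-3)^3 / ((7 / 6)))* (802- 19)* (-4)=507384 / 7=72483.43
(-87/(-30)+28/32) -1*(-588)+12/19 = 450229/760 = 592.41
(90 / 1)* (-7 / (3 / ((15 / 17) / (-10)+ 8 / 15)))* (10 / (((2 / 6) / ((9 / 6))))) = -71505 / 17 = -4206.18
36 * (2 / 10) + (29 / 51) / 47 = 86437 / 11985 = 7.21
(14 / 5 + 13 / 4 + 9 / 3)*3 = 543 / 20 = 27.15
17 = 17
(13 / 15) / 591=13 / 8865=0.00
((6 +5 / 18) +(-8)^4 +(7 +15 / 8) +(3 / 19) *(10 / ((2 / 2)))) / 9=5626217 / 12312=456.97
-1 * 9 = -9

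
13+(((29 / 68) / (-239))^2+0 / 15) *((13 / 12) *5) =41203945289 / 3169530048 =13.00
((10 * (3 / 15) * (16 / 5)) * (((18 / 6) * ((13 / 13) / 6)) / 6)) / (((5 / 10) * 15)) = 16 / 225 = 0.07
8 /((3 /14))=112 /3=37.33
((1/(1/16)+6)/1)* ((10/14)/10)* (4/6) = 22/21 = 1.05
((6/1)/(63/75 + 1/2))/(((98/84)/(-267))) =-1024.73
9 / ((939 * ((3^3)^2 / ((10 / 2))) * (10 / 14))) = 7 / 76059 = 0.00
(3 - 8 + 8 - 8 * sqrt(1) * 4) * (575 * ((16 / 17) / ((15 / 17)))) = -53360 / 3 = -17786.67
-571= -571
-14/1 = -14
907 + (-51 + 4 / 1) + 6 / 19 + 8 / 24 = 49057 / 57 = 860.65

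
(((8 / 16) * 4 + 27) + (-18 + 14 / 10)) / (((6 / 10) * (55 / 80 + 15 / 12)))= 32 / 3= 10.67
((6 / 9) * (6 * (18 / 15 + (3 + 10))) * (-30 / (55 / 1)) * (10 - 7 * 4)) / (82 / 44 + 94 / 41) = 2515104 / 18745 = 134.17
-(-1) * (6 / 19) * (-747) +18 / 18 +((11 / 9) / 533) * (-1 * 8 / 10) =-107045891 / 455715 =-234.90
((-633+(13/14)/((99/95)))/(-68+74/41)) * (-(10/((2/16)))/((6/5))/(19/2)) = -3592022300/53602857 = -67.01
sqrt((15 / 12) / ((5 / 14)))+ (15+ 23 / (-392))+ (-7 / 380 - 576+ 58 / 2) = -19814551 / 37240+ sqrt(14) / 2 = -530.21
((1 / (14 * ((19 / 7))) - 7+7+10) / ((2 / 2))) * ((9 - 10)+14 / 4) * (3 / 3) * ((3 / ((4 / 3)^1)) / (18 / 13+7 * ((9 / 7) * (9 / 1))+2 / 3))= 668655 / 984656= 0.68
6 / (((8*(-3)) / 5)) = -5 / 4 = -1.25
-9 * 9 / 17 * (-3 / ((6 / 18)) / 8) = 729 / 136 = 5.36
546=546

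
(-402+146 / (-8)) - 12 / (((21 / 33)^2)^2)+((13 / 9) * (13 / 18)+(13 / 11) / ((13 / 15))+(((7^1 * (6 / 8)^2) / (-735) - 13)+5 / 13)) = -1120526273887 / 2224862640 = -503.64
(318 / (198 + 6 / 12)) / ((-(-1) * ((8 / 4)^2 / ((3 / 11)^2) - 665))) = -5724 / 2183897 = -0.00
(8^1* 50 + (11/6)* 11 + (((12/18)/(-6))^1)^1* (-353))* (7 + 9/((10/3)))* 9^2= 7218837/20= 360941.85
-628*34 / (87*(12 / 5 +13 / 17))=-1814920 / 23403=-77.55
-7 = -7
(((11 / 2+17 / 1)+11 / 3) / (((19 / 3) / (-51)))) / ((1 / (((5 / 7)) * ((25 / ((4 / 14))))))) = -1000875 / 76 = -13169.41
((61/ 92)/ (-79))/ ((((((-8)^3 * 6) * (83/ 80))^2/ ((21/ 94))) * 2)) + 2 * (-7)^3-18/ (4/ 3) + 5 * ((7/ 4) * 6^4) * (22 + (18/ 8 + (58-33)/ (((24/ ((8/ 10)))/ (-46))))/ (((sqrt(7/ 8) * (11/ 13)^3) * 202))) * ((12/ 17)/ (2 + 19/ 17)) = 341991595785309117937/ 6130360650891264-1541107620 * sqrt(14)/ 7124843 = 54977.22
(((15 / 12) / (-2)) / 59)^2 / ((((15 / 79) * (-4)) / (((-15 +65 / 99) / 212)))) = 140225 / 14027371776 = 0.00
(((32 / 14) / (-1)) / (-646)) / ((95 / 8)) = 64 / 214795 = 0.00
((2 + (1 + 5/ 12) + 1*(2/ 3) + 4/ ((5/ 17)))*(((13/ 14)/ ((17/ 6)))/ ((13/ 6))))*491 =1562853/ 1190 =1313.32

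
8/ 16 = 1/ 2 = 0.50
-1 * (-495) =495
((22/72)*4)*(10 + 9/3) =15.89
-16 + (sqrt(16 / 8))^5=-10.34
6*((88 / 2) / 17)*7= 1848 / 17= 108.71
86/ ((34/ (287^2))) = 3541867/ 17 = 208345.12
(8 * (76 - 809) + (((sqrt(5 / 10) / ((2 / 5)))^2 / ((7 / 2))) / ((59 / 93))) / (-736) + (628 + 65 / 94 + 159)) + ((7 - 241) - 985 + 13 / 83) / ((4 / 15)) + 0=-45756718819009 / 4743116672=-9646.97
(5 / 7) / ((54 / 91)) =65 / 54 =1.20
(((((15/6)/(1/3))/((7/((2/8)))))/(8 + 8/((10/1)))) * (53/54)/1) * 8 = 1325/5544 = 0.24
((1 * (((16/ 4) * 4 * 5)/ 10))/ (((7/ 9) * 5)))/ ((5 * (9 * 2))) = 4/ 175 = 0.02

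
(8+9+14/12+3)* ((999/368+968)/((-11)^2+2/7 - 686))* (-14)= 2222998729/4364112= 509.38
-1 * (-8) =8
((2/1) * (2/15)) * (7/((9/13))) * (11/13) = 308/135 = 2.28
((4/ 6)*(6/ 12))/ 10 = 1/ 30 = 0.03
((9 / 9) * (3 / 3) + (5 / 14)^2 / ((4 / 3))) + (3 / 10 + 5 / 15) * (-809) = -6012547 / 11760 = -511.27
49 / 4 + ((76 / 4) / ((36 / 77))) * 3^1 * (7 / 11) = 539 / 6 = 89.83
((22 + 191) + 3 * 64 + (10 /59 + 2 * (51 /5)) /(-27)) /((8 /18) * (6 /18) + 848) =3219757 /6755500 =0.48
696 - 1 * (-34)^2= -460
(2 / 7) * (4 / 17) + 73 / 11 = 8775 / 1309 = 6.70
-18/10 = -9/5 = -1.80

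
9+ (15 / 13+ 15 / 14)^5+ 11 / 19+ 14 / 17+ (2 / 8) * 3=4238807339059047 / 64499962517536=65.72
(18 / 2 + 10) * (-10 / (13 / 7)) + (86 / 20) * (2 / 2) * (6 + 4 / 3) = -13801 / 195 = -70.77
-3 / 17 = -0.18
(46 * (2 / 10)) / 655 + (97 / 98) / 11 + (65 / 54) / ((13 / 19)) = 88806238 / 47661075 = 1.86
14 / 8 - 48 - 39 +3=-329 / 4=-82.25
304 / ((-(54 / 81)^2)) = -684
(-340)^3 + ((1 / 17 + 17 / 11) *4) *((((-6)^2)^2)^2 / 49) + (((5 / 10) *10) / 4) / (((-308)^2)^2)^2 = -215235566816811404369906892715 / 5506994524995079897088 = -39084035.01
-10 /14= -0.71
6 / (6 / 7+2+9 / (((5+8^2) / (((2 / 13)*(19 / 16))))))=100464 / 48239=2.08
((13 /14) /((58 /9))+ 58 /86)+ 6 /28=36061 /34916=1.03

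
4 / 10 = 2 / 5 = 0.40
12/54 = 2/9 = 0.22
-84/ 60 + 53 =51.60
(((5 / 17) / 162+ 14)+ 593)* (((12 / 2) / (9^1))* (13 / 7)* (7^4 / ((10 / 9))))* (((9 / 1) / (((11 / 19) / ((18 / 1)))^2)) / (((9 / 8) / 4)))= 50233742251.44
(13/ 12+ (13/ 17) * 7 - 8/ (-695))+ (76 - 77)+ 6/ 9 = 288969/ 47260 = 6.11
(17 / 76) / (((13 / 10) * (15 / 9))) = 51 / 494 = 0.10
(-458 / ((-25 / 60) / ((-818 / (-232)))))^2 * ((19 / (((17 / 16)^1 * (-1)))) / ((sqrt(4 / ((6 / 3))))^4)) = -24001239671856 / 357425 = -67150422.25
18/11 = 1.64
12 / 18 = 2 / 3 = 0.67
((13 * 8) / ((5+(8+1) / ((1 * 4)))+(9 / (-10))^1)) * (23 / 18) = 23920 / 1143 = 20.93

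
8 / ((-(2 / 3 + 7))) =-24 / 23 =-1.04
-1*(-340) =340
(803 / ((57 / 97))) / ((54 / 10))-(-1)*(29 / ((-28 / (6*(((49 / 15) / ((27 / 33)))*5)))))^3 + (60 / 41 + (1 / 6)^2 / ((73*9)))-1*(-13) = -633090254448965 / 331648344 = -1908920.29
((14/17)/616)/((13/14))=7/4862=0.00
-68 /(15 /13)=-58.93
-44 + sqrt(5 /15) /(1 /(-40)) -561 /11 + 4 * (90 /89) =-114.05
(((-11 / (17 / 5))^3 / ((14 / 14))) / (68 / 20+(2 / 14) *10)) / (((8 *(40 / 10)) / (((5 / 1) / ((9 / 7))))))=-203809375 / 239125536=-0.85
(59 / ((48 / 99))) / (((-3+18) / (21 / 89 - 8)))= -448459 / 7120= -62.99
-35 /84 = -5 /12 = -0.42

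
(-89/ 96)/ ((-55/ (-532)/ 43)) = -508991/ 1320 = -385.60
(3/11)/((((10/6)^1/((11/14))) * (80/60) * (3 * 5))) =0.01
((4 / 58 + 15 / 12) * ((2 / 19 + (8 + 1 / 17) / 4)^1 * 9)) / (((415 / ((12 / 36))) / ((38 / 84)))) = 297 / 32480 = 0.01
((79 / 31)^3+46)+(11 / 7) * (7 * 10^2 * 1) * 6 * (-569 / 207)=-37163797475 / 2055579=-18079.48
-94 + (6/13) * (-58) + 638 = 6724/13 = 517.23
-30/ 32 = -15/ 16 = -0.94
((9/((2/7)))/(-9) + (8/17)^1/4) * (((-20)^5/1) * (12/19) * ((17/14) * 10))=83007518.80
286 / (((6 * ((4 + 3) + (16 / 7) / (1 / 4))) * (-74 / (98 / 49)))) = -1001 / 12543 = -0.08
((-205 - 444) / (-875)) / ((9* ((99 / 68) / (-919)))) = -3687028 / 70875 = -52.02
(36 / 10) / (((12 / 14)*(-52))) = -21 / 260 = -0.08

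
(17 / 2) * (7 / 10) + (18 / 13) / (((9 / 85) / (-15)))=-49453 / 260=-190.20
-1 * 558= -558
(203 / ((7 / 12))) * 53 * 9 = 165996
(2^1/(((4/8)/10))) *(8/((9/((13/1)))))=4160/9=462.22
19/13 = 1.46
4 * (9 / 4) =9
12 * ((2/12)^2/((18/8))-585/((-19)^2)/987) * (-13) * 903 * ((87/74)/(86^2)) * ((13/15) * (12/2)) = -504675574/404917455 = -1.25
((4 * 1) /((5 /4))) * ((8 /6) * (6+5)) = 704 /15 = 46.93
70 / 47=1.49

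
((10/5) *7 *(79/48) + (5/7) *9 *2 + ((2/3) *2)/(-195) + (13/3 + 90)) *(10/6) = 4266181/19656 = 217.04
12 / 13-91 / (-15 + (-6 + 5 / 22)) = 31510 / 5941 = 5.30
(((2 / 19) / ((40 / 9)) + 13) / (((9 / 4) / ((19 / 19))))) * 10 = 57.88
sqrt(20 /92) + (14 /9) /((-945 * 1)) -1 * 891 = -1082567 /1215 + sqrt(115) /23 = -890.54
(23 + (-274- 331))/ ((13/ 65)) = -2910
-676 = -676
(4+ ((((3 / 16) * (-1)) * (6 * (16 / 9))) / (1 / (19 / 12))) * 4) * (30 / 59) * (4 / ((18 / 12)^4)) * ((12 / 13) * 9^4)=-1244160 / 59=-21087.46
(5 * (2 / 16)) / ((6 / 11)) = 55 / 48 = 1.15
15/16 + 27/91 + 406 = 592933/1456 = 407.23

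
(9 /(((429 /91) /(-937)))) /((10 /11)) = -19677 /10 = -1967.70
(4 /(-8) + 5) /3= 3 /2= 1.50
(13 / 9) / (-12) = -13 / 108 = -0.12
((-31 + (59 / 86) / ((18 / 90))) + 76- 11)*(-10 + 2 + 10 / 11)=-125541 / 473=-265.41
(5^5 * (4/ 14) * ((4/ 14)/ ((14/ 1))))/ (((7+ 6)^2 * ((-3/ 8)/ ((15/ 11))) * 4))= -0.10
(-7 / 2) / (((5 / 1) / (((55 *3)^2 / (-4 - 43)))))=38115 / 94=405.48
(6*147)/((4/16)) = 3528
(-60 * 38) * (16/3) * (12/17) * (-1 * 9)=1313280/17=77251.76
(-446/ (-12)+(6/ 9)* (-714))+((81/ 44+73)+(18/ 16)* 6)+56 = -9941/ 33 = -301.24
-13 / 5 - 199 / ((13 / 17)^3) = -4916996 / 10985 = -447.61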